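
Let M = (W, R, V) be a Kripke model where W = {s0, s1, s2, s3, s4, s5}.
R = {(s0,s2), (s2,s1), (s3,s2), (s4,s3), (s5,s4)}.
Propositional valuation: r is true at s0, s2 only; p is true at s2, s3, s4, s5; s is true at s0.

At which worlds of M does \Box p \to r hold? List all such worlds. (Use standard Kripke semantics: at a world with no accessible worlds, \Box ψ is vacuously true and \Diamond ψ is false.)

Let φ = \Box p \to r. Evaluate φ at each world:
  s0 (successors {s2}): φ is true.
  s1 (successors ∅): φ is false.
  s2 (successors {s1}): φ is true.
  s3 (successors {s2}): φ is false.
  s4 (successors {s3}): φ is false.
  s5 (successors {s4}): φ is false.
For instance, at s4:
  At s4: \Box p is true, r is false, so \Box p \to r is false.
    At s4: \Box p requires p at every successor {s3}.
      At s3: p is true.
    So \Box p is true at s4.
Satisfying worlds: {s0, s2}

s0, s2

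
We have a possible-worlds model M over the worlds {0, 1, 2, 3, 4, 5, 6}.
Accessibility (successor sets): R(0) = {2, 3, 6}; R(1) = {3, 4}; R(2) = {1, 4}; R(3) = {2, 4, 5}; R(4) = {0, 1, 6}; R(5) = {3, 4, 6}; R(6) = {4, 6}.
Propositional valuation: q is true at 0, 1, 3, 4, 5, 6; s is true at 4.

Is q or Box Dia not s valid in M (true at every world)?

Let φ = q or Box Dia not s. Evaluate φ at each world:
  0 (successors {2, 3, 6}): φ is true.
  1 (successors {3, 4}): φ is true.
  2 (successors {1, 4}): φ is true.
  3 (successors {2, 4, 5}): φ is true.
  4 (successors {0, 1, 6}): φ is true.
  5 (successors {3, 4, 6}): φ is true.
  6 (successors {4, 6}): φ is true.
For instance, at 6:
  At 6: q is true, Box Dia not s is true, so q or Box Dia not s is true.
    At 6: Box Dia not s requires Dia not s at every successor {4, 6}.
      At 4: Dia not s is true.
      At 6: Dia not s is true.
    So Box Dia not s is true at 6.

Yes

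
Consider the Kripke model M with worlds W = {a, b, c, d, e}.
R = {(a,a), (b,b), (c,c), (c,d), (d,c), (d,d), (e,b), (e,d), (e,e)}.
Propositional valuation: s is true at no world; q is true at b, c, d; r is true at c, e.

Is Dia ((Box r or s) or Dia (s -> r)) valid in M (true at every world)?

Recall that Box ψ holds at a world iff ψ holds at every accessible world, and Dia ψ holds iff ψ holds at some accessible world.
Let φ = Dia ((Box r or s) or Dia (s -> r)). Evaluate φ at each world:
  a (successors {a}): φ is true.
  b (successors {b}): φ is true.
  c (successors {c, d}): φ is true.
  d (successors {c, d}): φ is true.
  e (successors {b, d, e}): φ is true.
For instance, at c:
  At c: Dia ((Box r or s) or Dia (s -> r)) requires (Box r or s) or Dia (s -> r) at some successor in {c, d}.
    (Box r or s) or Dia (s -> r) holds at c, so Dia ((Box r or s) or Dia (s -> r)) is true at c.
      At c: Box r or s is false, Dia (s -> r) is true, so (Box r or s) or Dia (s -> r) is true.

Yes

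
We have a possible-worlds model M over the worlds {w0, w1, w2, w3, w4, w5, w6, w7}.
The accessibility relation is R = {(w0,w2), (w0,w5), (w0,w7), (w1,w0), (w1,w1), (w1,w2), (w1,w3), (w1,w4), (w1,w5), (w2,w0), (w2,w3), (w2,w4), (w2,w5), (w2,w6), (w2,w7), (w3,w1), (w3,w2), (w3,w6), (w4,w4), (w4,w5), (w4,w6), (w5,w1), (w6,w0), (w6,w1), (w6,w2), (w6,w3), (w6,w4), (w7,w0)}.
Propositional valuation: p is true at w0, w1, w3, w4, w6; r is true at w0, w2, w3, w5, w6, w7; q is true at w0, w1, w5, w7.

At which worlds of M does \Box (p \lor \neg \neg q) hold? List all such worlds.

w2, w4, w5, w7

Let φ = \Box (p \lor \neg \neg q). Evaluate φ at each world:
  w0 (successors {w2, w5, w7}): φ is false.
  w1 (successors {w0, w1, w2, w3, w4, w5}): φ is false.
  w2 (successors {w0, w3, w4, w5, w6, w7}): φ is true.
  w3 (successors {w1, w2, w6}): φ is false.
  w4 (successors {w4, w5, w6}): φ is true.
  w5 (successors {w1}): φ is true.
  w6 (successors {w0, w1, w2, w3, w4}): φ is false.
  w7 (successors {w0}): φ is true.
For instance, at w3:
  At w3: \Box (p \lor \neg \neg q) requires p \lor \neg \neg q at every successor {w1, w2, w6}.
    p \lor \neg \neg q fails at w2, so \Box (p \lor \neg \neg q) is false at w3.
Satisfying worlds: {w2, w4, w5, w7}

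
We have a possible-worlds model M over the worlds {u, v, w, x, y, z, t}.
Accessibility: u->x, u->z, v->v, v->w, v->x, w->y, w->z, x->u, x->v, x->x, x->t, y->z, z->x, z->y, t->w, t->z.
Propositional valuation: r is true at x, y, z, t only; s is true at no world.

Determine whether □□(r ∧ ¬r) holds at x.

No

At x: □□(r ∧ ¬r) requires □(r ∧ ¬r) at every successor {u, v, x, t}.
  □(r ∧ ¬r) fails at u, so □□(r ∧ ¬r) is false at x.
    At u: □(r ∧ ¬r) requires r ∧ ¬r at every successor {x, z}.
      r ∧ ¬r fails at x, so □(r ∧ ¬r) is false at u.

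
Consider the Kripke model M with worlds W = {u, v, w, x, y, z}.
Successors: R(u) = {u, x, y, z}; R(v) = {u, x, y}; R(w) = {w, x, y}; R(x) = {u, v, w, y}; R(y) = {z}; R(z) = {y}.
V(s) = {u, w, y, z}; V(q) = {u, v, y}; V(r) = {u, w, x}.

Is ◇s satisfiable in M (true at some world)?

Let φ = ◇s. Evaluate φ at each world:
  u (successors {u, x, y, z}): φ is true.
  v (successors {u, x, y}): φ is true.
  w (successors {w, x, y}): φ is true.
  x (successors {u, v, w, y}): φ is true.
  y (successors {z}): φ is true.
  z (successors {y}): φ is true.
Detail at u (witness):
  At u: ◇s requires s at some successor in {u, x, y, z}.
    s holds at u, so ◇s is true at u.

Yes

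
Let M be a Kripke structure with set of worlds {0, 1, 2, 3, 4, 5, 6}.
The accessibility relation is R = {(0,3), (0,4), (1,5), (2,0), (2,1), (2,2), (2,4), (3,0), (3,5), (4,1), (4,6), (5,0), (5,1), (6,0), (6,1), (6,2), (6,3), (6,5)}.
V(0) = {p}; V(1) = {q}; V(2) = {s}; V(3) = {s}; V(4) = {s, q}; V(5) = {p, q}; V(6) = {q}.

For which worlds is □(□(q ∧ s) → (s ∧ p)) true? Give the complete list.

0, 1, 2, 3, 4, 5, 6

Let φ = □(□(q ∧ s) → (s ∧ p)). Evaluate φ at each world:
  0 (successors {3, 4}): φ is true.
  1 (successors {5}): φ is true.
  2 (successors {0, 1, 2, 4}): φ is true.
  3 (successors {0, 5}): φ is true.
  4 (successors {1, 6}): φ is true.
  5 (successors {0, 1}): φ is true.
  6 (successors {0, 1, 2, 3, 5}): φ is true.
For instance, at 0:
  At 0: □(□(q ∧ s) → (s ∧ p)) requires □(q ∧ s) → (s ∧ p) at every successor {3, 4}.
      At 3: □(q ∧ s) is false, s ∧ p is false, so □(q ∧ s) → (s ∧ p) is true.
      At 4: □(q ∧ s) is false, s ∧ p is false, so □(q ∧ s) → (s ∧ p) is true.
  So □(□(q ∧ s) → (s ∧ p)) is true at 0.
Satisfying worlds: {0, 1, 2, 3, 4, 5, 6}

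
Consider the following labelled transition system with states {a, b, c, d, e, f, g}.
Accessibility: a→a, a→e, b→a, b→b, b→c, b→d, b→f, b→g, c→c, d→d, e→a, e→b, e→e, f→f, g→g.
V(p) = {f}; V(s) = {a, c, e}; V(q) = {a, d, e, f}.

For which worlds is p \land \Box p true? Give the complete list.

f

Let φ = p \land \Box p. Evaluate φ at each world:
  a (successors {a, e}): φ is false.
  b (successors {a, b, c, d, f, g}): φ is false.
  c (successors {c}): φ is false.
  d (successors {d}): φ is false.
  e (successors {a, b, e}): φ is false.
  f (successors {f}): φ is true.
  g (successors {g}): φ is false.
For instance, at g:
  At g: p is false, \Box p is false, so p \land \Box p is false.
    At g: \Box p requires p at every successor {g}.
      p fails at g, so \Box p is false at g.
Satisfying worlds: {f}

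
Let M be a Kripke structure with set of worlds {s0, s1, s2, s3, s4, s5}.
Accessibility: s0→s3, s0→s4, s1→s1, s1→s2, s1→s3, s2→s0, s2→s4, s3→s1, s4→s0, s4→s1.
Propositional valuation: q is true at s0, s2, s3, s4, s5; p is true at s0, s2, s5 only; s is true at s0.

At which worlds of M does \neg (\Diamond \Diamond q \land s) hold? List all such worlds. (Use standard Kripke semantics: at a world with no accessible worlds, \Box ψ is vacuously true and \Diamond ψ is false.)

Let φ = \neg (\Diamond \Diamond q \land s). Evaluate φ at each world:
  s0 (successors {s3, s4}): φ is false.
  s1 (successors {s1, s2, s3}): φ is true.
  s2 (successors {s0, s4}): φ is true.
  s3 (successors {s1}): φ is true.
  s4 (successors {s0, s1}): φ is true.
  s5 (successors ∅): φ is true.
For instance, at s1:
  At s1: \Diamond \Diamond q \land s is false, so \neg (\Diamond \Diamond q \land s) is true.
    At s1: \Diamond \Diamond q is true, s is false, so \Diamond \Diamond q \land s is false.
      At s1: \Diamond \Diamond q requires \Diamond q at some successor in {s1, s2, s3}.
        \Diamond q holds at s1, so \Diamond \Diamond q is true at s1.
Satisfying worlds: {s1, s2, s3, s4, s5}

s1, s2, s3, s4, s5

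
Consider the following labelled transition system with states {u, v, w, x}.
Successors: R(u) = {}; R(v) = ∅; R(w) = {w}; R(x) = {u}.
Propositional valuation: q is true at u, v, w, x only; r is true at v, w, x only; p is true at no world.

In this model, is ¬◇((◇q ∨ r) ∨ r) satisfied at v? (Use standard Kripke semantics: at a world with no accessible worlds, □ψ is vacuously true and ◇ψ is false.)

Recall that ◇ψ holds at a world iff ψ holds at some accessible world.
At v: ◇((◇q ∨ r) ∨ r) is false, so ¬◇((◇q ∨ r) ∨ r) is true.
  At v: no accessible worlds, so ◇((◇q ∨ r) ∨ r) is false.

Yes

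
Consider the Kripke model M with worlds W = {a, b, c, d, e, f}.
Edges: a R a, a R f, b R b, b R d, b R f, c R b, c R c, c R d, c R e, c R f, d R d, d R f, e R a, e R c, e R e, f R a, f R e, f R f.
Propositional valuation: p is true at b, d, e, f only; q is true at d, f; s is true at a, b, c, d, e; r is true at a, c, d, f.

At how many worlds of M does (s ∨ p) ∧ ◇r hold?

6

Let φ = (s ∨ p) ∧ ◇r. Evaluate φ at each world:
  a (successors {a, f}): φ is true.
  b (successors {b, d, f}): φ is true.
  c (successors {b, c, d, e, f}): φ is true.
  d (successors {d, f}): φ is true.
  e (successors {a, c, e}): φ is true.
  f (successors {a, e, f}): φ is true.
For instance, at f:
  At f: s ∨ p is true, ◇r is true, so (s ∨ p) ∧ ◇r is true.
    At f: ◇r requires r at some successor in {a, e, f}.
      r holds at a, so ◇r is true at f.
Satisfying worlds: {a, b, c, d, e, f}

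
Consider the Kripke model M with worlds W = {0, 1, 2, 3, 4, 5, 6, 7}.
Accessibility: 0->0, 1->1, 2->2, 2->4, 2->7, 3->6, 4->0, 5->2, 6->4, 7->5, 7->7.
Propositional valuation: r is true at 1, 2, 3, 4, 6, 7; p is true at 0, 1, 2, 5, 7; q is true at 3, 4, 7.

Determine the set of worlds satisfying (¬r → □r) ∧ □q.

Recall that □ψ holds at a world iff ψ holds at every accessible world, and ◇ψ holds iff ψ holds at some accessible world.
Let φ = (¬r → □r) ∧ □q. Evaluate φ at each world:
  0 (successors {0}): φ is false.
  1 (successors {1}): φ is false.
  2 (successors {2, 4, 7}): φ is false.
  3 (successors {6}): φ is false.
  4 (successors {0}): φ is false.
  5 (successors {2}): φ is false.
  6 (successors {4}): φ is true.
  7 (successors {5, 7}): φ is false.
For instance, at 5:
  At 5: ¬r → □r is true, □q is false, so (¬r → □r) ∧ □q is false.
    At 5: ¬r is true, □r is true, so ¬r → □r is true.
      At 5: □r requires r at every successor {2}.
        At 2: r is true.
      So □r is true at 5.
    At 5: □q requires q at every successor {2}.
      q fails at 2, so □q is false at 5.
Satisfying worlds: {6}

6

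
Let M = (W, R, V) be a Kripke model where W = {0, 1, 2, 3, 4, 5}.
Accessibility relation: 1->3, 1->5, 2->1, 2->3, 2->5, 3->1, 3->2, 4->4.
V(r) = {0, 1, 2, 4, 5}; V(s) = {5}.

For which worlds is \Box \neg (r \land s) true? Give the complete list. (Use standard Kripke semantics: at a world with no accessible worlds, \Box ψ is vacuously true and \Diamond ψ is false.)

0, 3, 4, 5

Let φ = \Box \neg (r \land s). Evaluate φ at each world:
  0 (successors ∅): φ is true.
  1 (successors {3, 5}): φ is false.
  2 (successors {1, 3, 5}): φ is false.
  3 (successors {1, 2}): φ is true.
  4 (successors {4}): φ is true.
  5 (successors ∅): φ is true.
For instance, at 2:
  At 2: \Box \neg (r \land s) requires \neg (r \land s) at every successor {1, 3, 5}.
    \neg (r \land s) fails at 5, so \Box \neg (r \land s) is false at 2.
Satisfying worlds: {0, 3, 4, 5}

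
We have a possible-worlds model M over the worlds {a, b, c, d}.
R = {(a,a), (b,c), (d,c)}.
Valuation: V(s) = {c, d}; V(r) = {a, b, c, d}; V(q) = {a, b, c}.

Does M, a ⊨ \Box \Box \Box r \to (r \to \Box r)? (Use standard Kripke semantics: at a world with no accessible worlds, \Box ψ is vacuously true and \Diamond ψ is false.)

At a: \Box \Box \Box r is true, r \to \Box r is true, so \Box \Box \Box r \to (r \to \Box r) is true.
  At a: \Box \Box \Box r requires \Box \Box r at every successor {a}.
      At a: \Box \Box r requires \Box r at every successor {a}.
        At a: \Box r is true.
      So \Box \Box r is true at a.
  So \Box \Box \Box r is true at a.
  At a: r is true, \Box r is true, so r \to \Box r is true.
    At a: \Box r requires r at every successor {a}.
      At a: r is true.
    So \Box r is true at a.

Yes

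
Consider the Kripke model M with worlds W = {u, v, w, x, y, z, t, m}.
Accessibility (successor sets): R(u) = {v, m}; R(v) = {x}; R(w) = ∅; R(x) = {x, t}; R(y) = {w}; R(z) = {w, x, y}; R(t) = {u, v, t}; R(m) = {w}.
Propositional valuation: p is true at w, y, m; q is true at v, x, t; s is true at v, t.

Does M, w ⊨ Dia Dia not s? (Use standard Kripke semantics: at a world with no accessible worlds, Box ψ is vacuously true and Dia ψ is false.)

No

At w: no accessible worlds, so Dia Dia not s is false.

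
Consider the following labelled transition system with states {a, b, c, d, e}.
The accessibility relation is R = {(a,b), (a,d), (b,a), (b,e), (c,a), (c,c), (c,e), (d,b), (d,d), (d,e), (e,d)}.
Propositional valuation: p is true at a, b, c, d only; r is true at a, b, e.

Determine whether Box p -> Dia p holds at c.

Recall that Box ψ holds at a world iff ψ holds at every accessible world, and Dia ψ holds iff ψ holds at some accessible world.
At c: Box p is false, Dia p is true, so Box p -> Dia p is true.
  At c: Box p requires p at every successor {a, c, e}.
    p fails at e, so Box p is false at c.
  At c: Dia p requires p at some successor in {a, c, e}.
    p holds at a, so Dia p is true at c.

Yes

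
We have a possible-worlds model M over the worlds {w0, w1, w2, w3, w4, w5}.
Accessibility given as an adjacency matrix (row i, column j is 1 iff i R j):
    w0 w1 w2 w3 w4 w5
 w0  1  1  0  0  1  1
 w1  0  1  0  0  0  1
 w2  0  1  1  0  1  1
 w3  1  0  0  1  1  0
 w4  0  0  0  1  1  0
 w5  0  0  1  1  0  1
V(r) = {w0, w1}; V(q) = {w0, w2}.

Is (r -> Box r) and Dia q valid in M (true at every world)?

Let φ = (r -> Box r) and Dia q. Evaluate φ at each world:
  w0 (successors {w0, w1, w4, w5}): φ is false.
  w1 (successors {w1, w5}): φ is false.
  w2 (successors {w1, w2, w4, w5}): φ is true.
  w3 (successors {w0, w3, w4}): φ is true.
  w4 (successors {w3, w4}): φ is false.
  w5 (successors {w2, w3, w5}): φ is true.
Detail at w0 (counterexample):
  At w0: r -> Box r is false, Dia q is true, so (r -> Box r) and Dia q is false.
    At w0: r is true, Box r is false, so r -> Box r is false.
      At w0: Box r requires r at every successor {w0, w1, w4, w5}.
        r fails at w4, so Box r is false at w0.
    At w0: Dia q requires q at some successor in {w0, w1, w4, w5}.
      q holds at w0, so Dia q is true at w0.

No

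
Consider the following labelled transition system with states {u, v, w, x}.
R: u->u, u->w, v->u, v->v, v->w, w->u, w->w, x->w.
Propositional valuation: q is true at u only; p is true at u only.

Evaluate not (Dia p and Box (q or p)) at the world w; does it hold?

Yes

At w: Dia p and Box (q or p) is false, so not (Dia p and Box (q or p)) is true.
  At w: Dia p is true, Box (q or p) is false, so Dia p and Box (q or p) is false.
    At w: Dia p requires p at some successor in {u, w}.
      p holds at u, so Dia p is true at w.
    At w: Box (q or p) requires q or p at every successor {u, w}.
      q or p fails at w, so Box (q or p) is false at w.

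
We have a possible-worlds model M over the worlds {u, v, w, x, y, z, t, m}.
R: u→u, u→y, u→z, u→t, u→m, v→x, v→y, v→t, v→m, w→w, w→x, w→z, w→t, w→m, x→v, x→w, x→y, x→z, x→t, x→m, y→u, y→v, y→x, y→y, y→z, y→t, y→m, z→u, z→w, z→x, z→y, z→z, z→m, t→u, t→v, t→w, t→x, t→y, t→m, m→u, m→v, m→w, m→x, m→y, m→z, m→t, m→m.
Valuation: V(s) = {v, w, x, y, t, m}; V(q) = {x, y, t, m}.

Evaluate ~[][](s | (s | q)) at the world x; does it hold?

At x: [][](s | (s | q)) is false, so ~[][](s | (s | q)) is true.
  At x: [][](s | (s | q)) requires [](s | (s | q)) at every successor {v, w, y, z, t, m}.
    [](s | (s | q)) fails at w, so [][](s | (s | q)) is false at x.
      At w: [](s | (s | q)) requires s | (s | q) at every successor {w, x, z, t, m}.
        s | (s | q) fails at z, so [](s | (s | q)) is false at w.

Yes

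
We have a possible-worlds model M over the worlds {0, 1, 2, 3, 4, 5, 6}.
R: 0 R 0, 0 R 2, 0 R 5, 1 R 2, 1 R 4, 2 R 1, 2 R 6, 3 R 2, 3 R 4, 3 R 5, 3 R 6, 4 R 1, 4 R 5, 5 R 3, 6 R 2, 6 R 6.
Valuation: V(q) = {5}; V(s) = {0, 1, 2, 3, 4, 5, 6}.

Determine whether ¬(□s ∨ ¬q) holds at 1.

At 1: □s ∨ ¬q is true, so ¬(□s ∨ ¬q) is false.
  At 1: □s is true, ¬q is true, so □s ∨ ¬q is true.
    At 1: □s requires s at every successor {2, 4}.
      At 2: s is true.
      At 4: s is true.
    So □s is true at 1.

No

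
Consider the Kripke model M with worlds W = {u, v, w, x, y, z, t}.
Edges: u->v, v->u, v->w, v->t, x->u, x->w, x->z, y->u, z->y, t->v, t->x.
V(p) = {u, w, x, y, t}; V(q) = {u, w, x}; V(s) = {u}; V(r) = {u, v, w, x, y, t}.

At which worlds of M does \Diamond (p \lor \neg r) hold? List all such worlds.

Let φ = \Diamond (p \lor \neg r). Evaluate φ at each world:
  u (successors {v}): φ is false.
  v (successors {u, w, t}): φ is true.
  w (successors ∅): φ is false.
  x (successors {u, w, z}): φ is true.
  y (successors {u}): φ is true.
  z (successors {y}): φ is true.
  t (successors {v, x}): φ is true.
For instance, at v:
  At v: \Diamond (p \lor \neg r) requires p \lor \neg r at some successor in {u, w, t}.
    p \lor \neg r holds at u, so \Diamond (p \lor \neg r) is true at v.
Satisfying worlds: {v, x, y, z, t}

v, x, y, z, t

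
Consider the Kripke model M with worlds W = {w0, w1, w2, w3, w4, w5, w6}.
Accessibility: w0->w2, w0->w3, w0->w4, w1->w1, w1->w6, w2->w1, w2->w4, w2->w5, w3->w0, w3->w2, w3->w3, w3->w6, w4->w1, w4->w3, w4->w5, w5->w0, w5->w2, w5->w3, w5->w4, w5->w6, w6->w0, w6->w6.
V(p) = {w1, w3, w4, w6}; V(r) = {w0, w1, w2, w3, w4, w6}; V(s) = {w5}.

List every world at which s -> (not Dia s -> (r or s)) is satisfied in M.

Recall that Dia ψ holds at a world iff ψ holds at some accessible world.
Let φ = s -> (not Dia s -> (r or s)). Evaluate φ at each world:
  w0 (successors {w2, w3, w4}): φ is true.
  w1 (successors {w1, w6}): φ is true.
  w2 (successors {w1, w4, w5}): φ is true.
  w3 (successors {w0, w2, w3, w6}): φ is true.
  w4 (successors {w1, w3, w5}): φ is true.
  w5 (successors {w0, w2, w3, w4, w6}): φ is true.
  w6 (successors {w0, w6}): φ is true.
For instance, at w4:
  At w4: s is false, not Dia s -> (r or s) is true, so s -> (not Dia s -> (r or s)) is true.
    At w4: not Dia s is false, r or s is true, so not Dia s -> (r or s) is true.
      At w4: Dia s is true, so not Dia s is false.
Satisfying worlds: {w0, w1, w2, w3, w4, w5, w6}

w0, w1, w2, w3, w4, w5, w6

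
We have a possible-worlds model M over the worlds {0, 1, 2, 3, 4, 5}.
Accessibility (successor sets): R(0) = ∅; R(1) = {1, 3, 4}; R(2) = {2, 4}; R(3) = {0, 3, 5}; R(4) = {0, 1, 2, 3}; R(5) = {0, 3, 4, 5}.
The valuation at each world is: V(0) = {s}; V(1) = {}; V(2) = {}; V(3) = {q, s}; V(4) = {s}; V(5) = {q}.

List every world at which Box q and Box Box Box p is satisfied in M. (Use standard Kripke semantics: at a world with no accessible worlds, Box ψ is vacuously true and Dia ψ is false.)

0

Let φ = Box q and Box Box Box p. Evaluate φ at each world:
  0 (successors ∅): φ is true.
  1 (successors {1, 3, 4}): φ is false.
  2 (successors {2, 4}): φ is false.
  3 (successors {0, 3, 5}): φ is false.
  4 (successors {0, 1, 2, 3}): φ is false.
  5 (successors {0, 3, 4, 5}): φ is false.
For instance, at 5:
  At 5: Box q is false, Box Box Box p is false, so Box q and Box Box Box p is false.
    At 5: Box q requires q at every successor {0, 3, 4, 5}.
      q fails at 0, so Box q is false at 5.
    At 5: Box Box Box p requires Box Box p at every successor {0, 3, 4, 5}.
      Box Box p fails at 3, so Box Box Box p is false at 5.
Satisfying worlds: {0}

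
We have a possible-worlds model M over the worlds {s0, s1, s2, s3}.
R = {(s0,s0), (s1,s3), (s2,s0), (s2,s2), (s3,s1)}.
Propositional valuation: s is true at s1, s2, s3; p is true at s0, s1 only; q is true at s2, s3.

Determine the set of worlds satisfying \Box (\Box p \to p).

Let φ = \Box (\Box p \to p). Evaluate φ at each world:
  s0 (successors {s0}): φ is true.
  s1 (successors {s3}): φ is false.
  s2 (successors {s0, s2}): φ is true.
  s3 (successors {s1}): φ is true.
For instance, at s0:
  At s0: \Box (\Box p \to p) requires \Box p \to p at every successor {s0}.
      At s0: \Box p is true, p is true, so \Box p \to p is true.
  So \Box (\Box p \to p) is true at s0.
Satisfying worlds: {s0, s2, s3}

s0, s2, s3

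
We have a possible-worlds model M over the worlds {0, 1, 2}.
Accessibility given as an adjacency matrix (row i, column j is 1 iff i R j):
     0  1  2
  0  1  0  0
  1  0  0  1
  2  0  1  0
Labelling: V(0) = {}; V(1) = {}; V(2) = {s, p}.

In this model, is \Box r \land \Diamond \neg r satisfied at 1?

No

At 1: \Box r is false, \Diamond \neg r is true, so \Box r \land \Diamond \neg r is false.
  At 1: \Box r requires r at every successor {2}.
    r fails at 2, so \Box r is false at 1.
  At 1: \Diamond \neg r requires \neg r at some successor in {2}.
    \neg r holds at 2, so \Diamond \neg r is true at 1.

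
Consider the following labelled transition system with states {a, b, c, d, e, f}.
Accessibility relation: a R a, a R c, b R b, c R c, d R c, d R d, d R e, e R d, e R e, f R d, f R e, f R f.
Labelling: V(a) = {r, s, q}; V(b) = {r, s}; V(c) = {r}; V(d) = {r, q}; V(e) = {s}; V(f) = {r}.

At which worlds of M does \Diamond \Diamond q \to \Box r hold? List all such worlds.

a, b, c

Recall that \Box ψ holds at a world iff ψ holds at every accessible world, and \Diamond ψ holds iff ψ holds at some accessible world.
Let φ = \Diamond \Diamond q \to \Box r. Evaluate φ at each world:
  a (successors {a, c}): φ is true.
  b (successors {b}): φ is true.
  c (successors {c}): φ is true.
  d (successors {c, d, e}): φ is false.
  e (successors {d, e}): φ is false.
  f (successors {d, e, f}): φ is false.
For instance, at d:
  At d: \Diamond \Diamond q is true, \Box r is false, so \Diamond \Diamond q \to \Box r is false.
    At d: \Diamond \Diamond q requires \Diamond q at some successor in {c, d, e}.
      \Diamond q holds at d, so \Diamond \Diamond q is true at d.
    At d: \Box r requires r at every successor {c, d, e}.
      r fails at e, so \Box r is false at d.
Satisfying worlds: {a, b, c}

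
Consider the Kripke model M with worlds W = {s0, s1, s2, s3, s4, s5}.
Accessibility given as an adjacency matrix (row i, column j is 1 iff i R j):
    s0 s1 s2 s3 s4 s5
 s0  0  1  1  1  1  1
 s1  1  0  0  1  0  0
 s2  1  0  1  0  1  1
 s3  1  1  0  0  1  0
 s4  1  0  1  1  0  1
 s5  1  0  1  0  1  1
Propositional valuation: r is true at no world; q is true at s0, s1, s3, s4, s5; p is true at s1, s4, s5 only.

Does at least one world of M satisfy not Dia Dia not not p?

Recall that Dia ψ holds at a world iff ψ holds at some accessible world.
Let φ = not Dia Dia not not p. Evaluate φ at each world:
  s0 (successors {s1, s2, s3, s4, s5}): φ is false.
  s1 (successors {s0, s3}): φ is false.
  s2 (successors {s0, s2, s4, s5}): φ is false.
  s3 (successors {s0, s1, s4}): φ is false.
  s4 (successors {s0, s2, s3, s5}): φ is false.
  s5 (successors {s0, s2, s4, s5}): φ is false.
For instance, at s4:
  At s4: Dia Dia not not p is true, so not Dia Dia not not p is false.
    At s4: Dia Dia not not p requires Dia not not p at some successor in {s0, s2, s3, s5}.
      Dia not not p holds at s0, so Dia Dia not not p is true at s4.

No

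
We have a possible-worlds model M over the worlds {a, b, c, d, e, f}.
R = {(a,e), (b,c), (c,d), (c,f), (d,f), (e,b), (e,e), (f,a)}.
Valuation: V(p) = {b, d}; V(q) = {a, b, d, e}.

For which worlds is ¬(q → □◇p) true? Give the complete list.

Let φ = ¬(q → □◇p). Evaluate φ at each world:
  a (successors {e}): φ is false.
  b (successors {c}): φ is false.
  c (successors {d, f}): φ is false.
  d (successors {f}): φ is true.
  e (successors {b, e}): φ is true.
  f (successors {a}): φ is false.
For instance, at f:
  At f: q → □◇p is true, so ¬(q → □◇p) is false.
    At f: q is false, □◇p is false, so q → □◇p is true.
      At f: □◇p requires ◇p at every successor {a}.
        ◇p fails at a, so □◇p is false at f.
Satisfying worlds: {d, e}

d, e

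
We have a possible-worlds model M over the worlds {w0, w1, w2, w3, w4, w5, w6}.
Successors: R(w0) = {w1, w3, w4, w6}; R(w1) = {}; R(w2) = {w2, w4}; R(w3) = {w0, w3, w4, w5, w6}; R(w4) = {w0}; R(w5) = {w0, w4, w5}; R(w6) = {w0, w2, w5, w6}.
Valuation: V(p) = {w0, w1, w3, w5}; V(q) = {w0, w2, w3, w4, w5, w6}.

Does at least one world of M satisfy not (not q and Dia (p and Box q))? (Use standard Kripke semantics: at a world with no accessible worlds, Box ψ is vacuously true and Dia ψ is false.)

Let φ = not (not q and Dia (p and Box q)). Evaluate φ at each world:
  w0 (successors {w1, w3, w4, w6}): φ is true.
  w1 (successors ∅): φ is true.
  w2 (successors {w2, w4}): φ is true.
  w3 (successors {w0, w3, w4, w5, w6}): φ is true.
  w4 (successors {w0}): φ is true.
  w5 (successors {w0, w4, w5}): φ is true.
  w6 (successors {w0, w2, w5, w6}): φ is true.
Detail at w0 (witness):
  At w0: not q and Dia (p and Box q) is false, so not (not q and Dia (p and Box q)) is true.
    At w0: not q is false, Dia (p and Box q) is true, so not q and Dia (p and Box q) is false.
      At w0: Dia (p and Box q) requires p and Box q at some successor in {w1, w3, w4, w6}.
        p and Box q holds at w1, so Dia (p and Box q) is true at w0.

Yes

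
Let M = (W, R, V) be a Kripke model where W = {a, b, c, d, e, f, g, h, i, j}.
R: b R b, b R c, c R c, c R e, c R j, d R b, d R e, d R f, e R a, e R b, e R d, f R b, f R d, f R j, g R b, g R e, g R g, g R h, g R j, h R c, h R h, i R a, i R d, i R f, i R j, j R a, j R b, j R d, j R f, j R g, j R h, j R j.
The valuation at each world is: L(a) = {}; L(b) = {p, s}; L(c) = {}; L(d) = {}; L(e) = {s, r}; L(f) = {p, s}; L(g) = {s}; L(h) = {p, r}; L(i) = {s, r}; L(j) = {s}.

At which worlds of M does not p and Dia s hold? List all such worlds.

Let φ = not p and Dia s. Evaluate φ at each world:
  a (successors ∅): φ is false.
  b (successors {b, c}): φ is false.
  c (successors {c, e, j}): φ is true.
  d (successors {b, e, f}): φ is true.
  e (successors {a, b, d}): φ is true.
  f (successors {b, d, j}): φ is false.
  g (successors {b, e, g, h, j}): φ is true.
  h (successors {c, h}): φ is false.
  i (successors {a, d, f, j}): φ is true.
  j (successors {a, b, d, f, g, h, j}): φ is true.
For instance, at b:
  At b: not p is false, Dia s is true, so not p and Dia s is false.
    At b: Dia s requires s at some successor in {b, c}.
      s holds at b, so Dia s is true at b.
Satisfying worlds: {c, d, e, g, i, j}

c, d, e, g, i, j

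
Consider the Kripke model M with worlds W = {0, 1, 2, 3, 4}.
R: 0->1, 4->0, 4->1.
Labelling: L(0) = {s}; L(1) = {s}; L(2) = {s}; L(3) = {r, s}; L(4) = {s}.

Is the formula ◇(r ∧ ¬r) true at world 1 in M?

No

At 1: no accessible worlds, so ◇(r ∧ ¬r) is false.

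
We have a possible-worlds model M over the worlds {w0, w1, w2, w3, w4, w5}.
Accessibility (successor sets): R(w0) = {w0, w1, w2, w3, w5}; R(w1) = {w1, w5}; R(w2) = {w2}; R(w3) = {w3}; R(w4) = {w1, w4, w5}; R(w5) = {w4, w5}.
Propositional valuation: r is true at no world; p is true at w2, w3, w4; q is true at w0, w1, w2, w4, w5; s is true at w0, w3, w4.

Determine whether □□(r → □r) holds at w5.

At w5: □□(r → □r) requires □(r → □r) at every successor {w4, w5}.
    At w4: □(r → □r) requires r → □r at every successor {w1, w4, w5}.
      At w1: r → □r is true.
      At w4: r → □r is true.
      At w5: r → □r is true.
    So □(r → □r) is true at w4.
    At w5: □(r → □r) requires r → □r at every successor {w4, w5}.
      At w4: r → □r is true.
      At w5: r → □r is true.
    So □(r → □r) is true at w5.
So □□(r → □r) is true at w5.

Yes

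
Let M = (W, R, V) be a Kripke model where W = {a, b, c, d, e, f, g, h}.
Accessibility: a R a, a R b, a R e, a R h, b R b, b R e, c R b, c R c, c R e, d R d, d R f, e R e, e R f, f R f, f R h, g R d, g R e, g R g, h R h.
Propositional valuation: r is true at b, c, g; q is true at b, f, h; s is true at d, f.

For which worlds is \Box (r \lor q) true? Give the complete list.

f, h

Let φ = \Box (r \lor q). Evaluate φ at each world:
  a (successors {a, b, e, h}): φ is false.
  b (successors {b, e}): φ is false.
  c (successors {b, c, e}): φ is false.
  d (successors {d, f}): φ is false.
  e (successors {e, f}): φ is false.
  f (successors {f, h}): φ is true.
  g (successors {d, e, g}): φ is false.
  h (successors {h}): φ is true.
For instance, at g:
  At g: \Box (r \lor q) requires r \lor q at every successor {d, e, g}.
    r \lor q fails at d, so \Box (r \lor q) is false at g.
Satisfying worlds: {f, h}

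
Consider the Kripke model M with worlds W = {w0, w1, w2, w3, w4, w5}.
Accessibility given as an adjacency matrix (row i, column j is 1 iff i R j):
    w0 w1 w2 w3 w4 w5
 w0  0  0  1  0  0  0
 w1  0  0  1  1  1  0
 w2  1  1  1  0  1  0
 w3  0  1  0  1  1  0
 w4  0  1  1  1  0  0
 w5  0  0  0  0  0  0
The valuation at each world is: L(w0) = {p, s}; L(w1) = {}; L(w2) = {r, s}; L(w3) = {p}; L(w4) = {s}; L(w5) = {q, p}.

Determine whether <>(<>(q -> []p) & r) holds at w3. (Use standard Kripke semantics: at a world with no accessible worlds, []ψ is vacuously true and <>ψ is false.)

At w3: <>(<>(q -> []p) & r) requires <>(q -> []p) & r at some successor in {w1, w3, w4}.
  At w1: <>(q -> []p) & r is false.
  At w3: <>(q -> []p) & r is false.
  At w4: <>(q -> []p) & r is false.
So <>(<>(q -> []p) & r) is false at w3.

No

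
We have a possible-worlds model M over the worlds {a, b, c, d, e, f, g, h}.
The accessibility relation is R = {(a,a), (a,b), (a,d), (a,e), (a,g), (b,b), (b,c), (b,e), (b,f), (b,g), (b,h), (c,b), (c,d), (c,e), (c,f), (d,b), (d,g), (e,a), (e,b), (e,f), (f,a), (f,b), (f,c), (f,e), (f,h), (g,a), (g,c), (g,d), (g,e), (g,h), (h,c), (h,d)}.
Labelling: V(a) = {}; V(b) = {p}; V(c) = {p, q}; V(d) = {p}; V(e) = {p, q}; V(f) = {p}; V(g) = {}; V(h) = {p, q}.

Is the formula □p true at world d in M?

No

At d: □p requires p at every successor {b, g}.
  p fails at g, so □p is false at d.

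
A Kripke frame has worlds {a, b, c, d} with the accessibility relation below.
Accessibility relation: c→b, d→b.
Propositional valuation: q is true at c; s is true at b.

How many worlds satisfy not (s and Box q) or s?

Let φ = not (s and Box q) or s. Evaluate φ at each world:
  a (successors ∅): φ is true.
  b (successors ∅): φ is true.
  c (successors {b}): φ is true.
  d (successors {b}): φ is true.
For instance, at d:
  At d: not (s and Box q) is true, s is false, so not (s and Box q) or s is true.
    At d: s and Box q is false, so not (s and Box q) is true.
      At d: s is false, Box q is false, so s and Box q is false.
Satisfying worlds: {a, b, c, d}

4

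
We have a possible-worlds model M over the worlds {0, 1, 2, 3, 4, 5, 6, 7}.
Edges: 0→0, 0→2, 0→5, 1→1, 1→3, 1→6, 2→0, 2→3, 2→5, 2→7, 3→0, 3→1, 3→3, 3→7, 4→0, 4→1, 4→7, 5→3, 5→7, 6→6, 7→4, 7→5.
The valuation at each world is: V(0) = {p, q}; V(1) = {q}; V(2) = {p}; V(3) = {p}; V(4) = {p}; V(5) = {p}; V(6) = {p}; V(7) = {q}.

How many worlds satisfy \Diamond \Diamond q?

Recall that \Diamond ψ holds at a world iff ψ holds at some accessible world.
Let φ = \Diamond \Diamond q. Evaluate φ at each world:
  0 (successors {0, 2, 5}): φ is true.
  1 (successors {1, 3, 6}): φ is true.
  2 (successors {0, 3, 5, 7}): φ is true.
  3 (successors {0, 1, 3, 7}): φ is true.
  4 (successors {0, 1, 7}): φ is true.
  5 (successors {3, 7}): φ is true.
  6 (successors {6}): φ is false.
  7 (successors {4, 5}): φ is true.
For instance, at 1:
  At 1: \Diamond \Diamond q requires \Diamond q at some successor in {1, 3, 6}.
    \Diamond q holds at 1, so \Diamond \Diamond q is true at 1.
      At 1: \Diamond q requires q at some successor in {1, 3, 6}.
        q holds at 1, so \Diamond q is true at 1.
Satisfying worlds: {0, 1, 2, 3, 4, 5, 7}

7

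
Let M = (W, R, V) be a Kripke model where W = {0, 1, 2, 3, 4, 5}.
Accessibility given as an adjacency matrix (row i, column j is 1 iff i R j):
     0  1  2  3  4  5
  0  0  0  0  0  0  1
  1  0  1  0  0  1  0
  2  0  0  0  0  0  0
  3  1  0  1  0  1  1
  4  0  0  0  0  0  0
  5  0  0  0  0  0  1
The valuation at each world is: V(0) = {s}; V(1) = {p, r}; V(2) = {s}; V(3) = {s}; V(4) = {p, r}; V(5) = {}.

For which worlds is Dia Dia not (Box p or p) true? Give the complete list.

0, 3, 5

Let φ = Dia Dia not (Box p or p). Evaluate φ at each world:
  0 (successors {5}): φ is true.
  1 (successors {1, 4}): φ is false.
  2 (successors ∅): φ is false.
  3 (successors {0, 2, 4, 5}): φ is true.
  4 (successors ∅): φ is false.
  5 (successors {5}): φ is true.
For instance, at 5:
  At 5: Dia Dia not (Box p or p) requires Dia not (Box p or p) at some successor in {5}.
    Dia not (Box p or p) holds at 5, so Dia Dia not (Box p or p) is true at 5.
      At 5: Dia not (Box p or p) requires not (Box p or p) at some successor in {5}.
        not (Box p or p) holds at 5, so Dia not (Box p or p) is true at 5.
Satisfying worlds: {0, 3, 5}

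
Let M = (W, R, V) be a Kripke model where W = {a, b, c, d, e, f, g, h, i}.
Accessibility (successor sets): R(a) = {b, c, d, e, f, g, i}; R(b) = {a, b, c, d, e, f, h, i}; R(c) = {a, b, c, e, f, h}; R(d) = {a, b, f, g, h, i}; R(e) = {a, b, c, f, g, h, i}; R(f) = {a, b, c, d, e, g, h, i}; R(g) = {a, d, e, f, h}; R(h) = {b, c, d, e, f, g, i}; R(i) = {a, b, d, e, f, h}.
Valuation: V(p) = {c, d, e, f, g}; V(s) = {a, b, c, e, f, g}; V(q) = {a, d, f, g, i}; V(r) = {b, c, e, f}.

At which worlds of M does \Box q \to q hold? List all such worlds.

Let φ = \Box q \to q. Evaluate φ at each world:
  a (successors {b, c, d, e, f, g, i}): φ is true.
  b (successors {a, b, c, d, e, f, h, i}): φ is true.
  c (successors {a, b, c, e, f, h}): φ is true.
  d (successors {a, b, f, g, h, i}): φ is true.
  e (successors {a, b, c, f, g, h, i}): φ is true.
  f (successors {a, b, c, d, e, g, h, i}): φ is true.
  g (successors {a, d, e, f, h}): φ is true.
  h (successors {b, c, d, e, f, g, i}): φ is true.
  i (successors {a, b, d, e, f, h}): φ is true.
For instance, at d:
  At d: \Box q is false, q is true, so \Box q \to q is true.
    At d: \Box q requires q at every successor {a, b, f, g, h, i}.
      q fails at b, so \Box q is false at d.
Satisfying worlds: {a, b, c, d, e, f, g, h, i}

a, b, c, d, e, f, g, h, i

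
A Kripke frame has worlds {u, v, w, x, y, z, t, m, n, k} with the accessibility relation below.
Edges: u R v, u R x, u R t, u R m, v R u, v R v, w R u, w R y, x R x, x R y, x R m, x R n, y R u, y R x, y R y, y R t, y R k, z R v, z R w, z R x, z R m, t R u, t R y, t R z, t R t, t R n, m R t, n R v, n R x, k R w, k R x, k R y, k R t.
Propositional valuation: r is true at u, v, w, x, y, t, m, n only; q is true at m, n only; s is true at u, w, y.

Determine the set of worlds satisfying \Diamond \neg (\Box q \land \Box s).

Let φ = \Diamond \neg (\Box q \land \Box s). Evaluate φ at each world:
  u (successors {v, x, t, m}): φ is true.
  v (successors {u, v}): φ is true.
  w (successors {u, y}): φ is true.
  x (successors {x, y, m, n}): φ is true.
  y (successors {u, x, y, t, k}): φ is true.
  z (successors {v, w, x, m}): φ is true.
  t (successors {u, y, z, t, n}): φ is true.
  m (successors {t}): φ is true.
  n (successors {v, x}): φ is true.
  k (successors {w, x, y, t}): φ is true.
For instance, at w:
  At w: \Diamond \neg (\Box q \land \Box s) requires \neg (\Box q \land \Box s) at some successor in {u, y}.
    \neg (\Box q \land \Box s) holds at u, so \Diamond \neg (\Box q \land \Box s) is true at w.
      At u: \Box q \land \Box s is false, so \neg (\Box q \land \Box s) is true.
Satisfying worlds: {u, v, w, x, y, z, t, m, n, k}

u, v, w, x, y, z, t, m, n, k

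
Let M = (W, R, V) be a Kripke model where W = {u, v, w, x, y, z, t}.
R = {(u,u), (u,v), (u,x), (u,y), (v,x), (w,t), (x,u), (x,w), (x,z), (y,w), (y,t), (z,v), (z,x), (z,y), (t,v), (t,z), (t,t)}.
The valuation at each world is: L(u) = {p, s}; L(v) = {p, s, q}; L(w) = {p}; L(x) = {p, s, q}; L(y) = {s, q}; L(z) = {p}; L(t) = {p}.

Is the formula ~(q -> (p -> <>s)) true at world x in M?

No

At x: q -> (p -> <>s) is true, so ~(q -> (p -> <>s)) is false.
  At x: q is true, p -> <>s is true, so q -> (p -> <>s) is true.
    At x: p is true, <>s is true, so p -> <>s is true.
      At x: <>s requires s at some successor in {u, w, z}.
        s holds at u, so <>s is true at x.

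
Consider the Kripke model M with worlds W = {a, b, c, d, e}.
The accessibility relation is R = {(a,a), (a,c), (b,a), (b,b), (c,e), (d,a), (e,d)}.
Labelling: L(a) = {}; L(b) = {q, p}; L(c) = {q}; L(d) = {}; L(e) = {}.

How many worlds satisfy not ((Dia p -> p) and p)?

4

Let φ = not ((Dia p -> p) and p). Evaluate φ at each world:
  a (successors {a, c}): φ is true.
  b (successors {a, b}): φ is false.
  c (successors {e}): φ is true.
  d (successors {a}): φ is true.
  e (successors {d}): φ is true.
For instance, at d:
  At d: (Dia p -> p) and p is false, so not ((Dia p -> p) and p) is true.
    At d: Dia p -> p is true, p is false, so (Dia p -> p) and p is false.
      At d: Dia p is false, p is false, so Dia p -> p is true.
Satisfying worlds: {a, c, d, e}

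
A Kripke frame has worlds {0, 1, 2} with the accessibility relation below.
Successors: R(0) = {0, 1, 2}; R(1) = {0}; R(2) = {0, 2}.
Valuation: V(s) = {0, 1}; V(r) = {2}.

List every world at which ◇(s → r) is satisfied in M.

0, 2

Let φ = ◇(s → r). Evaluate φ at each world:
  0 (successors {0, 1, 2}): φ is true.
  1 (successors {0}): φ is false.
  2 (successors {0, 2}): φ is true.
For instance, at 1:
  At 1: ◇(s → r) requires s → r at some successor in {0}.
    At 0: s → r is false.
  So ◇(s → r) is false at 1.
Satisfying worlds: {0, 2}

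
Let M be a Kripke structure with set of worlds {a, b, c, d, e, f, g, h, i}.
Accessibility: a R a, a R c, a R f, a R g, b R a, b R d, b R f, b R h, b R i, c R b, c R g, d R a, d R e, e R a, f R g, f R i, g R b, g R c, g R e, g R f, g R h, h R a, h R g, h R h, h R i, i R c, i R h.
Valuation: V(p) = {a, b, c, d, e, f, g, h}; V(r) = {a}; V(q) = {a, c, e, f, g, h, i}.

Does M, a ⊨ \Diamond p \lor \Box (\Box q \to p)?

Yes

Recall that \Box ψ holds at a world iff ψ holds at every accessible world, and \Diamond ψ holds iff ψ holds at some accessible world.
At a: \Diamond p is true, \Box (\Box q \to p) is true, so \Diamond p \lor \Box (\Box q \to p) is true.
  At a: \Diamond p requires p at some successor in {a, c, f, g}.
    p holds at a, so \Diamond p is true at a.
  At a: \Box (\Box q \to p) requires \Box q \to p at every successor {a, c, f, g}.
    At a: \Box q \to p is true.
    At c: \Box q \to p is true.
    At f: \Box q \to p is true.
    At g: \Box q \to p is true.
  So \Box (\Box q \to p) is true at a.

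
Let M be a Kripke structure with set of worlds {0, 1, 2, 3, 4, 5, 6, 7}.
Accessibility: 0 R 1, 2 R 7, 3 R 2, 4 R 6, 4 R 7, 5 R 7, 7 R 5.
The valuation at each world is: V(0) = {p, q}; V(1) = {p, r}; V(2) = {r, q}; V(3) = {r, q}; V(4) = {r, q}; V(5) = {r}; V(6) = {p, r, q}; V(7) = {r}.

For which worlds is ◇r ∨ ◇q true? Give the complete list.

0, 2, 3, 4, 5, 7

Let φ = ◇r ∨ ◇q. Evaluate φ at each world:
  0 (successors {1}): φ is true.
  1 (successors ∅): φ is false.
  2 (successors {7}): φ is true.
  3 (successors {2}): φ is true.
  4 (successors {6, 7}): φ is true.
  5 (successors {7}): φ is true.
  6 (successors ∅): φ is false.
  7 (successors {5}): φ is true.
For instance, at 4:
  At 4: ◇r is true, ◇q is true, so ◇r ∨ ◇q is true.
    At 4: ◇r requires r at some successor in {6, 7}.
      r holds at 6, so ◇r is true at 4.
    At 4: ◇q requires q at some successor in {6, 7}.
      q holds at 6, so ◇q is true at 4.
Satisfying worlds: {0, 2, 3, 4, 5, 7}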